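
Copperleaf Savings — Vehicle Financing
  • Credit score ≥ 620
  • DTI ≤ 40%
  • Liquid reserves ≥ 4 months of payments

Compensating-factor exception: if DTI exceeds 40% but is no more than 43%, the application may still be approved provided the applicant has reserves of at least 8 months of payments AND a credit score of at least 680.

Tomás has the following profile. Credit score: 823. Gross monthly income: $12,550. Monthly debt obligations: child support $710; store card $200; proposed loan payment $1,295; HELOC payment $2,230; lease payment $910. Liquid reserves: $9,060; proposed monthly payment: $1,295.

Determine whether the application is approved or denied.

Denied

Credit score 823 ≥ 620 (meets base)
Total debts = (710 + 200 + 1,295 + 2,230 + 910) = 5,345. DTI = 5,345/12,550 = 42.6% > 40% — standard DTI limit exceeded.
Reserves = 9,060/1,295 = 7.0 months ≥ 4
42.6% falls in the override range (40%–43%), so the compensating-factor test applies.
Override check — reserves: 7.0 mo (short of 8); score: 823 (ok).
Override conditions not both satisfied; exception does not apply.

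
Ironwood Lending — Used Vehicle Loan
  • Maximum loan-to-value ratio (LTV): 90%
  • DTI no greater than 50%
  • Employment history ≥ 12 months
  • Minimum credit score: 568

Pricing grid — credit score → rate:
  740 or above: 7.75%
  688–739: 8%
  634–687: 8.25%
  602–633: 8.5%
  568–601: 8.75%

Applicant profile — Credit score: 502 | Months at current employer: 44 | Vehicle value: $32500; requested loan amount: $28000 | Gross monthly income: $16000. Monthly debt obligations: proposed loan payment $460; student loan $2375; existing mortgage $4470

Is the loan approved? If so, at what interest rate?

Denied

Credit score 502 < 568 (below minimum)
LTV = 28,000/32,500 = 86.2% ≤ 90%
Total monthly debts = (460 + 2,375 + 4,470) = 7,305. DTI = 7,305/16,000 = 45.7% ≤ 50%
Employment 44 ≥ 12 months
Not all requirements met → denied.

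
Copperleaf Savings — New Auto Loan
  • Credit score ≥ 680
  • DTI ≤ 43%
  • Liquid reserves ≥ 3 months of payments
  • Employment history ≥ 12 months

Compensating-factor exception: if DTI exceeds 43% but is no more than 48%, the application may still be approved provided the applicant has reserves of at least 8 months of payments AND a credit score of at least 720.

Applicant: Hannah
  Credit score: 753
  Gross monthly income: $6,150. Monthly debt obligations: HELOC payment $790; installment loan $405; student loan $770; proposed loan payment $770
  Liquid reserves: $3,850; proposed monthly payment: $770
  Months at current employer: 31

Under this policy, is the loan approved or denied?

Credit score 753 ≥ 680 (meets base)
Total debts = (790 + 405 + 770 + 770) = 2,735. DTI: 2,735 ÷ 6,150 = 44.5%, over the 43% base limit.
Reserves = 3,850/770 = 5.0 months ≥ 3
Employment 31 ≥ 12 months
DTI 44.5% is within the 43%–48% exception band; checking compensating factors.
Reserves 5.0 < 8 months; credit score 753 ≥ 720.
Override conditions not both satisfied; exception does not apply.

Denied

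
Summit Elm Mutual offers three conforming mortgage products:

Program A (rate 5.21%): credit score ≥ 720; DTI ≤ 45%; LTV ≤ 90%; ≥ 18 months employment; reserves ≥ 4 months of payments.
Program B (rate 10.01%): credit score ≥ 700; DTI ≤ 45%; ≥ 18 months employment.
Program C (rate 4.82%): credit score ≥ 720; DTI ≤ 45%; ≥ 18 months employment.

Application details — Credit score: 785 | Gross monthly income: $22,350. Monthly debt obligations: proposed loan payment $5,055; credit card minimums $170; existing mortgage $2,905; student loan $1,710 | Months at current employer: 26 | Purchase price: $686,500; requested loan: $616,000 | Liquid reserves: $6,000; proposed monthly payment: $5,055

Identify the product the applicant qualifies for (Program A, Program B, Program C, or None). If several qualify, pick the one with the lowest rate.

Total debts = (5,055 + 170 + 2,905 + 1,710) = 9,840; DTI = 9,840/22,350 = 44%.
LTV = 616,000/686,500 = 89.7%.
Reserves = 6,000/5,055 = 1.2 months.
Program A: score 785 ≥ 720; DTI 44% ≤ 45%; LTV 89.7% ≤ 90%; employment 26 ≥ 18 mo; reserves 1.2 < 4 mo → does not qualify.
Program B: score 785 ≥ 700; DTI 44% ≤ 45%; employment 26 ≥ 18 mo → qualifies.
Program C: score 785 ≥ 720; DTI 44% ≤ 45%; employment 26 ≥ 18 mo → qualifies.
Qualifying: Program B, Program C. Lowest rate is 4.82% → Program C.

Program C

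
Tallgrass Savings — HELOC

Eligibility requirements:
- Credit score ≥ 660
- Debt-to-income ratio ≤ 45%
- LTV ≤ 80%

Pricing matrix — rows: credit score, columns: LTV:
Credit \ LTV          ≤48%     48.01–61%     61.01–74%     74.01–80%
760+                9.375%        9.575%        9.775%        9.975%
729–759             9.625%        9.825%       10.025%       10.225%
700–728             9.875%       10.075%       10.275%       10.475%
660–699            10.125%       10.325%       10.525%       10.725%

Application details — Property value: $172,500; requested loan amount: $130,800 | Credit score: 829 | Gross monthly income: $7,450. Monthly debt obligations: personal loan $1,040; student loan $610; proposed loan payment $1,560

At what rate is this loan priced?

Credit score 829 ≥ 660; Total monthly debts = (1,040 + 610 + 1,560) = 3,210. DTI: 3,210 ÷ 7,450 = 43.1%, within the 45% cap
Loan-to-value = 130,800/172,500 = 75.8% — pass (80% max)
Credit 829 → row 760+; LTV 75.8% → column 74.01–80%. Grid cell → 9.975%.

9.975%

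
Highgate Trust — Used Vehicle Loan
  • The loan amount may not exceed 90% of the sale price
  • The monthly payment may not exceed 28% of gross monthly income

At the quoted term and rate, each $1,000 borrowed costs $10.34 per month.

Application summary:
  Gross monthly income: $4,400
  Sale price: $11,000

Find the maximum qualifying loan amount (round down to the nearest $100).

Payment cap: 28% × $4,400 = $1,232/month.
At $10.34 per $1,000, that supports 1,232/10.34 × 1,000 ≈ $119,148 → $119,100.
LTV cap: 90% × $11,000 = $9,900 → $9,900.
Binding constraint: loan-to-value.

$9,900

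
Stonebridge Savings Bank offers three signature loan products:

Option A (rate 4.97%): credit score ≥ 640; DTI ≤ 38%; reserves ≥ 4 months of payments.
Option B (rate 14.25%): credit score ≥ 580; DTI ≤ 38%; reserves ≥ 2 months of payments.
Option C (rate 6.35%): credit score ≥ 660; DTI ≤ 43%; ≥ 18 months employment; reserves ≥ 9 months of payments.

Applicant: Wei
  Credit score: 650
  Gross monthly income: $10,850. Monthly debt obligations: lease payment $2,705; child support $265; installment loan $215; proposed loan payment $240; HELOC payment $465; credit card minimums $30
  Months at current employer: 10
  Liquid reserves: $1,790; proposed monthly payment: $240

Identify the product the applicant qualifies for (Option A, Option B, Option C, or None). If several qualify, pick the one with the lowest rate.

Total debts = (2,705 + 265 + 215 + 240 + 465 + 30) = 3,920; DTI = 3,920/10,850 = 36.1%.
Reserves = 1,790/240 = 7.5 months.
Option A: score 650 ≥ 640; DTI 36.1% ≤ 38%; reserves 7.5 ≥ 4 mo → qualifies.
Option B: score 650 ≥ 580; DTI 36.1% ≤ 38%; reserves 7.5 ≥ 2 mo → qualifies.
Option C: score 650 < 660; DTI 36.1% ≤ 43%; employment 10 < 18 mo; reserves 7.5 < 9 mo → does not qualify.
Qualifying: Option A, Option B. Lowest rate is 4.97% → Option A.

Option A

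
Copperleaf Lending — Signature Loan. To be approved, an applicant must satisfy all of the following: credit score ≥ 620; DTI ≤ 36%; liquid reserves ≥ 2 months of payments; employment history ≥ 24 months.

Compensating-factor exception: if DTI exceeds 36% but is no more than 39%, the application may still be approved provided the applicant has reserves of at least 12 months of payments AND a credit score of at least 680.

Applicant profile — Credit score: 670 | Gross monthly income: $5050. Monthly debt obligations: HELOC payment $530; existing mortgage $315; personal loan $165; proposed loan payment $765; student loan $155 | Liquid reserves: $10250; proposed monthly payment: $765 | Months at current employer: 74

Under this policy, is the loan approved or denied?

Credit score 670 ≥ 620 (meets base)
Total debts = (530 + 315 + 165 + 765 + 155) = 1,930. DTI = 1,930/5,050 = 38.2% > 36% — standard DTI limit exceeded.
Liquid reserves cover 10,250/765 = 13.4 months — ≥ 2 required
Employment 74 ≥ 24 months
38.2% falls in the override range (36%–39%), so the compensating-factor test applies.
Override check — reserves: 13.4 mo (ok); score: 670 (below 680).
Override conditions not both satisfied; exception does not apply.

Denied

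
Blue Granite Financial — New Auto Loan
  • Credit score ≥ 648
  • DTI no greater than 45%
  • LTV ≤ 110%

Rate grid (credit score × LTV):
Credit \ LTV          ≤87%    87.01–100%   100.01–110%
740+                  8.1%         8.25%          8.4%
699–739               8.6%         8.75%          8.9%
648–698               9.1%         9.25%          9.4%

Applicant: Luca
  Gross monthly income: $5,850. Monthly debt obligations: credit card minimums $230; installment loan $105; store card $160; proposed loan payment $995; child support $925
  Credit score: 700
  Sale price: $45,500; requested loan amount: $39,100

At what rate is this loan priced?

Credit score 700 ≥ 648; Total monthly debts = (230 + 105 + 160 + 995 + 925) = 2,415. Debt-to-income = 2,415/5,850 = 41.3% — meets 45% limit
LTV = 39,100/45,500 = 85.9% ≤ 110%
Row: 700 falls in 699–739. Column: 85.9% falls in ≤87%. Rate = 8.6%.

8.6%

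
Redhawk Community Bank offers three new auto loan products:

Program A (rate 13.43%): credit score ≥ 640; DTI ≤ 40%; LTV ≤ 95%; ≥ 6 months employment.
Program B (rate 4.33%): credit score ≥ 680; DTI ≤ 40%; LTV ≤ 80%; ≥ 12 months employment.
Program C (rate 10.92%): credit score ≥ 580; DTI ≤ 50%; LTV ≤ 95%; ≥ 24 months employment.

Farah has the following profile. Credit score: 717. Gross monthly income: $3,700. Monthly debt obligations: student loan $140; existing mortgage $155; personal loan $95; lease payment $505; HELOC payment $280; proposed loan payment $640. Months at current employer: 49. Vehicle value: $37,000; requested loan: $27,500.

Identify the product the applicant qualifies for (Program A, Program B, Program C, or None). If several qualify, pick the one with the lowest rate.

Total debts = (140 + 155 + 95 + 505 + 280 + 640) = 1,815; DTI = 1,815/3,700 = 49.1%.
LTV = 27,500/37,000 = 74.3%.
Program A: score 717 ≥ 640; DTI 49.1% > 40%; LTV 74.3% ≤ 95%; employment 49 ≥ 6 mo → does not qualify.
Program B: score 717 ≥ 680; DTI 49.1% > 40%; LTV 74.3% ≤ 80%; employment 49 ≥ 12 mo → does not qualify.
Program C: score 717 ≥ 580; DTI 49.1% ≤ 50%; LTV 74.3% ≤ 95%; employment 49 ≥ 24 mo → qualifies.

Program C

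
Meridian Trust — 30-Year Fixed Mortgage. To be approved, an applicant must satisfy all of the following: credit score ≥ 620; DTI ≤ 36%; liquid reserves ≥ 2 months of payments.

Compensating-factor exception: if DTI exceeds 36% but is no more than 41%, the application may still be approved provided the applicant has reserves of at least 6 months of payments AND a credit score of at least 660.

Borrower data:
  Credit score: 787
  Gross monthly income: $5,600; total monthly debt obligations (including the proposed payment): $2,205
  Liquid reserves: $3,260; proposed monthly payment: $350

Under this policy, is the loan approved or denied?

Approved

Credit score 787 ≥ 620 (meets base)
DTI = 2,205/5,600 = 39.4% > 36% — standard DTI limit exceeded.
Liquid reserves cover 3,260/350 = 9.3 months — ≥ 2 required
DTI 39.4% is within the 36%–41% exception band; checking compensating factors.
Reserves 9.3 ≥ 6 months; credit score 787 ≥ 660.
Both override conditions satisfied; DTI exception granted.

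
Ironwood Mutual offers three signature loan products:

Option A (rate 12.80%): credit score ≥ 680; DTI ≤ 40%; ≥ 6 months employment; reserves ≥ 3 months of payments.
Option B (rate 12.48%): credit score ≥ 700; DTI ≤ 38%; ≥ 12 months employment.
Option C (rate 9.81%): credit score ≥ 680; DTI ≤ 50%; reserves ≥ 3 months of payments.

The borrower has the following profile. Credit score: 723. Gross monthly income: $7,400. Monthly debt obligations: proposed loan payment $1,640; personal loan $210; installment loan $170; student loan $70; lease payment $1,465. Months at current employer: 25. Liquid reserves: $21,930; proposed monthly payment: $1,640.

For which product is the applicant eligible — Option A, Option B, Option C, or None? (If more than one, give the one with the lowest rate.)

Total debts = (1,640 + 210 + 170 + 70 + 1,465) = 3,555; DTI = 3,555/7,400 = 48%.
Reserves = 21,930/1,640 = 13.4 months.
Option A: score 723 ≥ 680; DTI 48% > 40%; employment 25 ≥ 6 mo; reserves 13.4 ≥ 3 mo → does not qualify.
Option B: score 723 ≥ 700; DTI 48% > 38%; employment 25 ≥ 12 mo → does not qualify.
Option C: score 723 ≥ 680; DTI 48% ≤ 50%; reserves 13.4 ≥ 3 mo → qualifies.

Option C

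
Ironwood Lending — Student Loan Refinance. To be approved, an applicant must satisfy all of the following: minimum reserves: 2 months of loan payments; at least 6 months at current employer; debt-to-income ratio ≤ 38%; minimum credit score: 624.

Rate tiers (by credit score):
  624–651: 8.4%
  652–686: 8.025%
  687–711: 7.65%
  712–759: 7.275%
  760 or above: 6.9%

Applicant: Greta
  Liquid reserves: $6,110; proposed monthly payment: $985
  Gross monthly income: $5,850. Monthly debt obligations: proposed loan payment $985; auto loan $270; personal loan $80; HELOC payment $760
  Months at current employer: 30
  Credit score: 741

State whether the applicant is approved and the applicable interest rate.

Credit score 741 ≥ 624 (meets minimum)
Employment 30 ≥ 6 months
Total monthly debts = (985 + 270 + 80 + 760) = 2,095. DTI: 2,095 ÷ 5,850 = 35.8%, within the 38% cap
Reserves: 6,110 ÷ 985 = 6.2 months (meets 2-month minimum)
All requirements met. Score 741 falls in the 712–759 tier → 7.275%.

Approved at 7.275%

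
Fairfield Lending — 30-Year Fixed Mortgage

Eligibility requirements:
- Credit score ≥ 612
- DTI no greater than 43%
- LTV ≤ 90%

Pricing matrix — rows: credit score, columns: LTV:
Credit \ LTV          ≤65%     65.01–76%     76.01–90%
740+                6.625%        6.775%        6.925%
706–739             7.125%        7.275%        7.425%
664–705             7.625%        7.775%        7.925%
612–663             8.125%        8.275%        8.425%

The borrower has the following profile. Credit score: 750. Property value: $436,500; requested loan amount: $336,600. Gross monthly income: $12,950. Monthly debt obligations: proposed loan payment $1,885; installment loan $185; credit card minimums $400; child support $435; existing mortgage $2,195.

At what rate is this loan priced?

Credit score 750 ≥ 612; Total monthly debts = (1,885 + 185 + 400 + 435 + 2,195) = 5,100. DTI = 5,100/12,950 = 39.4% ≤ 43%
LTV = 336,600/436,500 = 77.1% ≤ 90%
Row: 750 falls in 740+. Column: 77.1% falls in 76.01–90%. Rate = 6.925%.

6.925%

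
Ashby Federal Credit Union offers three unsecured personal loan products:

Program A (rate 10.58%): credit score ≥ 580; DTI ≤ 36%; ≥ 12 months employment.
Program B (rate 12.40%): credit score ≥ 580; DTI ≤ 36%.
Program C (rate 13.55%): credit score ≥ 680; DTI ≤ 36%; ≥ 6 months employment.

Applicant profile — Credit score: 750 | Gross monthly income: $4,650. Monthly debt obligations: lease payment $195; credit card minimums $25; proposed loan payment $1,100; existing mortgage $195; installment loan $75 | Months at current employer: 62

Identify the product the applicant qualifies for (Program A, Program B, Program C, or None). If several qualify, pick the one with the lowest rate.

Program A

Total debts = (195 + 25 + 1,100 + 195 + 75) = 1,590; DTI = 1,590/4,650 = 34.2%.
Program A: score 750 ≥ 580; DTI 34.2% ≤ 36%; employment 62 ≥ 12 mo → qualifies.
Program B: score 750 ≥ 580; DTI 34.2% ≤ 36% → qualifies.
Program C: score 750 ≥ 680; DTI 34.2% ≤ 36%; employment 62 ≥ 6 mo → qualifies.
Qualifying: Program A, Program B, Program C. Lowest rate is 10.58% → Program A.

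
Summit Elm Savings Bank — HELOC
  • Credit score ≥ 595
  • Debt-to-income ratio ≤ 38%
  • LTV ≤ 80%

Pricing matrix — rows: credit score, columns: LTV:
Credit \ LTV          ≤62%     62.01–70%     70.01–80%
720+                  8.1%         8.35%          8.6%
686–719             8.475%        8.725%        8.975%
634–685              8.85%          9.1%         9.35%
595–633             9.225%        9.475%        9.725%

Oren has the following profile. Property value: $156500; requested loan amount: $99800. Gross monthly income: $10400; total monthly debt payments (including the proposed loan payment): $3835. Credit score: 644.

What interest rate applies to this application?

9.1%

Credit score 644 ≥ 595; DTI = 3,835/10,400 = 36.9% ≤ 38%
Loan-to-value = 99,800/156,500 = 63.8% — pass (80% max)
Row: 644 falls in 634–685. Column: 63.8% falls in 62.01–70%. Rate = 9.1%.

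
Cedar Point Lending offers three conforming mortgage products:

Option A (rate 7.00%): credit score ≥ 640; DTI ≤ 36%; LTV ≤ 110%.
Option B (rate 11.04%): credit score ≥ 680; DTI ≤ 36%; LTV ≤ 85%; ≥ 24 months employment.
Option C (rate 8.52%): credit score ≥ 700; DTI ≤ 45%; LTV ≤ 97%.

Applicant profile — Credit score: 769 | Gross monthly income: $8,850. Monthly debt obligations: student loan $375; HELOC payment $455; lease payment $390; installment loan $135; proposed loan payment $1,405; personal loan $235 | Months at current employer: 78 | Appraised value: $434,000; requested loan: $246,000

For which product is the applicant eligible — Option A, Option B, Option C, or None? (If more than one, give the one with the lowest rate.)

Total debts = (375 + 455 + 390 + 135 + 1,405 + 235) = 2,995; DTI = 2,995/8,850 = 33.8%.
LTV = 246,000/434,000 = 56.7%.
Option A: score 769 ≥ 640; DTI 33.8% ≤ 36%; LTV 56.7% ≤ 110% → qualifies.
Option B: score 769 ≥ 680; DTI 33.8% ≤ 36%; LTV 56.7% ≤ 85%; employment 78 ≥ 24 mo → qualifies.
Option C: score 769 ≥ 700; DTI 33.8% ≤ 45%; LTV 56.7% ≤ 97% → qualifies.
Qualifying: Option A, Option B, Option C. Lowest rate is 7.00% → Option A.

Option A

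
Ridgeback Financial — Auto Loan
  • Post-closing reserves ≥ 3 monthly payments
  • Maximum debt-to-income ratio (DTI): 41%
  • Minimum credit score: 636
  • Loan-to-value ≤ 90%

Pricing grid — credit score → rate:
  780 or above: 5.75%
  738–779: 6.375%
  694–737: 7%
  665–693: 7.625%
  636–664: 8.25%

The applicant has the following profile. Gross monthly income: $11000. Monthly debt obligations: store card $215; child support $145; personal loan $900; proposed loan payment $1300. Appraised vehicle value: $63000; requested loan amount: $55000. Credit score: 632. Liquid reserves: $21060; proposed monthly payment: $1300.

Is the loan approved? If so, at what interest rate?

Credit score 632 < 636 (below minimum)
Liquid reserves cover 21,060/1,300 = 16.2 months — ≥ 3 required
Loan-to-value = 55,000/63,000 = 87.3% — pass (90% max)
Total monthly debts = (215 + 145 + 900 + 1,300) = 2,560. DTI: 2,560 ÷ 11,000 = 23.3%, within the 41% cap
Not all requirements met → denied.

Denied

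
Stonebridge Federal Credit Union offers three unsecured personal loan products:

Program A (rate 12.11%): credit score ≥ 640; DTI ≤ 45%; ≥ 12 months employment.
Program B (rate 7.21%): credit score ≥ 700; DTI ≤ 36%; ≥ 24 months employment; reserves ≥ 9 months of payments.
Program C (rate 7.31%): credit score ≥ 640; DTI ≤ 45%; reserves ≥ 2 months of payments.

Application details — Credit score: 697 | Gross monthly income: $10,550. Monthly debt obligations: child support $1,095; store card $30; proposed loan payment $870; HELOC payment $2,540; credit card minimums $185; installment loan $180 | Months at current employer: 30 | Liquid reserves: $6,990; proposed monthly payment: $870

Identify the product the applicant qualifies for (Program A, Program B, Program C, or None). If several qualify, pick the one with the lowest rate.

None

Total debts = (1,095 + 30 + 870 + 2,540 + 185 + 180) = 4,900; DTI = 4,900/10,550 = 46.4%.
Reserves = 6,990/870 = 8.0 months.
Program A: score 697 ≥ 640; DTI 46.4% > 45%; employment 30 ≥ 12 mo → does not qualify.
Program B: score 697 < 700; DTI 46.4% > 36%; employment 30 ≥ 24 mo; reserves 8.0 < 9 mo → does not qualify.
Program C: score 697 ≥ 640; DTI 46.4% > 45%; reserves 8.0 ≥ 2 mo → does not qualify.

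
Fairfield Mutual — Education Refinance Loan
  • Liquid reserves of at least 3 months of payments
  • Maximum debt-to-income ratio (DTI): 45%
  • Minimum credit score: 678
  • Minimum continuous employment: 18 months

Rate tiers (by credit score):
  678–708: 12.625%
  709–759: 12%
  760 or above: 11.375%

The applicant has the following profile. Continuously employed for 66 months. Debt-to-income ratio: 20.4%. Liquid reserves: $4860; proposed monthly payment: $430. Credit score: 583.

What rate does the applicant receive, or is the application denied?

Denied

Credit score 583 < 678 (below minimum)
Employment 66 ≥ 18 months
Liquid reserves cover 4,860/430 = 11.3 months — ≥ 3 required
Debt-to-income 20.4% vs 45% cap — pass
Not all requirements met → denied.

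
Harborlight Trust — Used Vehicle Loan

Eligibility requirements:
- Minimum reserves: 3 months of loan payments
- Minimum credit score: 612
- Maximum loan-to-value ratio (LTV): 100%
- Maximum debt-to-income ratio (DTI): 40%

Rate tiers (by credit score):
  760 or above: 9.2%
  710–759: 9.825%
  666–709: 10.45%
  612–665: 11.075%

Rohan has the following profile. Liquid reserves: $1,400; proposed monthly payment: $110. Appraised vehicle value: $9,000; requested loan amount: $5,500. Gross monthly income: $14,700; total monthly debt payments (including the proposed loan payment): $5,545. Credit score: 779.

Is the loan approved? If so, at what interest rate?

Credit score 779 ≥ 612 (meets minimum)
Reserves: 1,400 ÷ 110 = 12.7 months (meets 3-month minimum)
DTI: 5,545 ÷ 14,700 = 37.7%, within the 40% cap
LTV: 5,500 ÷ 9,000 = 61.1%, within 100% cap
All requirements met. Score 779 falls in the 760 or above tier → 9.2%.

Approved at 9.2%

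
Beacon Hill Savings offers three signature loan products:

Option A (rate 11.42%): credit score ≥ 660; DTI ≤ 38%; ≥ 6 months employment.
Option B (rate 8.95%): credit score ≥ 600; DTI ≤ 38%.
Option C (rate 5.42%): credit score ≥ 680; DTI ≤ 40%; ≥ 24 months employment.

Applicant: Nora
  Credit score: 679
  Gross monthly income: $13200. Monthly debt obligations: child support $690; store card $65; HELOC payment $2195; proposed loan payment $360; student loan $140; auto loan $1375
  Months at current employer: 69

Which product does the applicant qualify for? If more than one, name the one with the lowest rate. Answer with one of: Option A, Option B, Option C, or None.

Option B

Total debts = (690 + 65 + 2,195 + 360 + 140 + 1,375) = 4,825; DTI = 4,825/13,200 = 36.6%.
Option A: score 679 ≥ 660; DTI 36.6% ≤ 38%; employment 69 ≥ 6 mo → qualifies.
Option B: score 679 ≥ 600; DTI 36.6% ≤ 38% → qualifies.
Option C: score 679 < 680; DTI 36.6% ≤ 40%; employment 69 ≥ 24 mo → does not qualify.
Qualifying: Option A, Option B. Lowest rate is 8.95% → Option B.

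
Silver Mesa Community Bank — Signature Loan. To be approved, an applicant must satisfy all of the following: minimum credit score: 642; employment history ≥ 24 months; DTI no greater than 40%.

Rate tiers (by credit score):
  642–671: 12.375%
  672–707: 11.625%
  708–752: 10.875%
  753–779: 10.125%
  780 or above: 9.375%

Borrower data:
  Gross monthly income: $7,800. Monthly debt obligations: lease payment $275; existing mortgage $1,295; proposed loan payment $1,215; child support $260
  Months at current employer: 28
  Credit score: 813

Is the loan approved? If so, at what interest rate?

Approved at 9.375%

Credit score 813 ≥ 642 (meets minimum)
Employment 28 ≥ 24 months
Total monthly debts = (275 + 1,295 + 1,215 + 260) = 3,045. DTI: 3,045 ÷ 7,800 = 39%, within the 40% cap
All requirements met. Score 813 falls in the 780 or above tier → 9.375%.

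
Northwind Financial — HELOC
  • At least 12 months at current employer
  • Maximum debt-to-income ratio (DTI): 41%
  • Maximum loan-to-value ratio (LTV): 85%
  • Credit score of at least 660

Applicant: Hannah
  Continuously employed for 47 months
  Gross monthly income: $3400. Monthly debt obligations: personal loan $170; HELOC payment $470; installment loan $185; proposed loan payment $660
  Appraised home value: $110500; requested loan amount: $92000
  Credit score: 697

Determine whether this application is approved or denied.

Denied

Employment 47 ≥ 12 months
Total monthly debts = (170 + 470 + 185 + 660) = 1,485. DTI = 1,485/3,400 = 43.7% > 41%
Loan-to-value = 92,000/110,500 = 83.3% — pass (85% max)
Credit score 697 ≥ 660 (meets)
Fails on DTI.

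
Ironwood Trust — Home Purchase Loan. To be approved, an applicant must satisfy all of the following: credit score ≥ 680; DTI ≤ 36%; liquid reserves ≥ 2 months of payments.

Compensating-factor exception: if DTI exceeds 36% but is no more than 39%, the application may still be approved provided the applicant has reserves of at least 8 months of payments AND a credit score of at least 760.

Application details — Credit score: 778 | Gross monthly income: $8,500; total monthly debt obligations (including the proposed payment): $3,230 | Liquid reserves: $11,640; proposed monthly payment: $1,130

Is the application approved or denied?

Approved

Credit score 778 ≥ 680 (meets base)
DTI = 3,230/8,500 = 38% > 36% — standard DTI limit exceeded.
Reserves = 11,640/1,130 = 10.3 months ≥ 2
DTI 38% is within the 36%–39% exception band; checking compensating factors.
Override check — reserves: 10.3 mo (ok); score: 778 (ok).
Both override conditions satisfied; DTI exception granted.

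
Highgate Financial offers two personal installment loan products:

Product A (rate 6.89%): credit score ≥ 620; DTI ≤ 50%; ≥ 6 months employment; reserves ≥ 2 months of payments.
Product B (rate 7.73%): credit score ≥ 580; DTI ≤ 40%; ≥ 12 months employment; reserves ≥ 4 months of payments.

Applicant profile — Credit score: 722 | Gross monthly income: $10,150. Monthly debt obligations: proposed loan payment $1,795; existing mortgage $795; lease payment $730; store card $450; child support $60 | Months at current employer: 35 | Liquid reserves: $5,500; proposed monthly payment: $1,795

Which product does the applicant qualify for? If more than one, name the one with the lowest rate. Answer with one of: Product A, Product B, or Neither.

Total debts = (1,795 + 795 + 730 + 450 + 60) = 3,830; DTI = 3,830/10,150 = 37.7%.
Reserves = 5,500/1,795 = 3.1 months.
Product A: score 722 ≥ 620; DTI 37.7% ≤ 50%; employment 35 ≥ 6 mo; reserves 3.1 ≥ 2 mo → qualifies.
Product B: score 722 ≥ 580; DTI 37.7% ≤ 40%; employment 35 ≥ 12 mo; reserves 3.1 < 4 mo → does not qualify.

Product A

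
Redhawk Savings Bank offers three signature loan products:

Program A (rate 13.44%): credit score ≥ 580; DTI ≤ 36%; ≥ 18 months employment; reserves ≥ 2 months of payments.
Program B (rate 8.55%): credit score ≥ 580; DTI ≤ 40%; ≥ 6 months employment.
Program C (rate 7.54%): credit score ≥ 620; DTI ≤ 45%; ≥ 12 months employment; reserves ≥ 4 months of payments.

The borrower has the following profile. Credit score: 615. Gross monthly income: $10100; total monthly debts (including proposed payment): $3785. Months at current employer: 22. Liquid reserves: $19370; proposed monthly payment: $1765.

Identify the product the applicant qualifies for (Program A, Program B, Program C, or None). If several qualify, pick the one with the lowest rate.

DTI = 3,785/10,100 = 37.5%.
Reserves = 19,370/1,765 = 11.0 months.
Program A: score 615 ≥ 580; DTI 37.5% > 36%; employment 22 ≥ 18 mo; reserves 11.0 ≥ 2 mo → does not qualify.
Program B: score 615 ≥ 580; DTI 37.5% ≤ 40%; employment 22 ≥ 6 mo → qualifies.
Program C: score 615 < 620; DTI 37.5% ≤ 45%; employment 22 ≥ 12 mo; reserves 11.0 ≥ 4 mo → does not qualify.

Program B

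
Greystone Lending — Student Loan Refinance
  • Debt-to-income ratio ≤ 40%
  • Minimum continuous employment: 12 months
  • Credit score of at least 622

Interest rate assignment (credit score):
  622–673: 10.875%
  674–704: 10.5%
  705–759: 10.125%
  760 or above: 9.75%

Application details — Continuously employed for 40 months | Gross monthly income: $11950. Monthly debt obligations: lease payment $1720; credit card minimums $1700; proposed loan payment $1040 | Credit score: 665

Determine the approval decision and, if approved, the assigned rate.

Credit score 665 ≥ 622 (meets minimum)
Total monthly debts = (1,720 + 1,700 + 1,040) = 4,460. Debt-to-income = 4,460/11,950 = 37.3% — meets 40% limit
Employment 40 ≥ 12 months
All requirements met. Score 665 falls in the 622–673 tier → 10.875%.

Approved at 10.875%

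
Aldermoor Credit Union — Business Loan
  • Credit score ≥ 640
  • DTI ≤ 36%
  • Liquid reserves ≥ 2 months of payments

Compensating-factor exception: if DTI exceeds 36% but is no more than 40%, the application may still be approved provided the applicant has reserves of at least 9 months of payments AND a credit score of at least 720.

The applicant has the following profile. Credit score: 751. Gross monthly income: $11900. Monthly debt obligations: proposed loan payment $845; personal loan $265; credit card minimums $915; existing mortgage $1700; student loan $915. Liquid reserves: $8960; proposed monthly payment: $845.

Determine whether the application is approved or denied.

Approved

Credit score 751 ≥ 640 (meets base)
Total debts = (845 + 265 + 915 + 1,700 + 915) = 4,640. DTI = 4,640/11,900 = 39% > 36% — standard DTI limit exceeded.
Liquid reserves cover 8,960/845 = 10.6 months — ≥ 2 required
39% falls in the override range (36%–40%), so the compensating-factor test applies.
Override check — reserves: 10.6 mo (ok); score: 751 (ok).
Both override conditions satisfied; DTI exception granted.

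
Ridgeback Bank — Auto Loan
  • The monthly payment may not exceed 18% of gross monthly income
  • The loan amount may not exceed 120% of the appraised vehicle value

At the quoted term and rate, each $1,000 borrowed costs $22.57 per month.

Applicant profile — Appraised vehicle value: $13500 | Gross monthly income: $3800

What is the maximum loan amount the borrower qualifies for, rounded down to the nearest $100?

$16,200

Payment cap: 18% × $3,800 = $684/month.
At $22.57 per $1,000, that supports 684/22.57 × 1,000 ≈ $30,305 → $30,300.
LTV cap: 120% × $13,500 = $16,200 → $16,200.
Binding constraint: loan-to-value.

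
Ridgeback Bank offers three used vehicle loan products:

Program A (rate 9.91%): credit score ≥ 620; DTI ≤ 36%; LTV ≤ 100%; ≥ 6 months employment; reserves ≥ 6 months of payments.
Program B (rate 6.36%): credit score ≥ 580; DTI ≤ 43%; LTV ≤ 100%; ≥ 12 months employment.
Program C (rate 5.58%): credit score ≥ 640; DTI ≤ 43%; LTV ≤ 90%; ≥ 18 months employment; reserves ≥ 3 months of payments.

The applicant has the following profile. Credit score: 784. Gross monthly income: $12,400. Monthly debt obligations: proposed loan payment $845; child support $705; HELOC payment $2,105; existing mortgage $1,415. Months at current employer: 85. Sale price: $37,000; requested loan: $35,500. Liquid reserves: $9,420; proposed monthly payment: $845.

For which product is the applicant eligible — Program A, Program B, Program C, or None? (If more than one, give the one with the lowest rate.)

Program B

Total debts = (845 + 705 + 2,105 + 1,415) = 5,070; DTI = 5,070/12,400 = 40.9%.
LTV = 35,500/37,000 = 95.9%.
Reserves = 9,420/845 = 11.1 months.
Program A: score 784 ≥ 620; DTI 40.9% > 36%; LTV 95.9% ≤ 100%; employment 85 ≥ 6 mo; reserves 11.1 ≥ 6 mo → does not qualify.
Program B: score 784 ≥ 580; DTI 40.9% ≤ 43%; LTV 95.9% ≤ 100%; employment 85 ≥ 12 mo → qualifies.
Program C: score 784 ≥ 640; DTI 40.9% ≤ 43%; LTV 95.9% > 90%; employment 85 ≥ 18 mo; reserves 11.1 ≥ 3 mo → does not qualify.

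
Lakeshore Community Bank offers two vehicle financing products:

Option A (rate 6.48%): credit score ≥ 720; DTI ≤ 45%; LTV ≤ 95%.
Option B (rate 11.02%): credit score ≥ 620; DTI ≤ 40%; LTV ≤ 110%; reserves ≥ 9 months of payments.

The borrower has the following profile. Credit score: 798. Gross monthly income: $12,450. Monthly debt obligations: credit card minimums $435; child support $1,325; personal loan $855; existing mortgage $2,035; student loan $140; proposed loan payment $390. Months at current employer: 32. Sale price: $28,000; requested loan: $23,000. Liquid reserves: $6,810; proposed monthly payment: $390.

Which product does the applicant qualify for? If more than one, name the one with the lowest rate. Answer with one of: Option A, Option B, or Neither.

Option A

Total debts = (435 + 1,325 + 855 + 2,035 + 140 + 390) = 5,180; DTI = 5,180/12,450 = 41.6%.
LTV = 23,000/28,000 = 82.1%.
Reserves = 6,810/390 = 17.5 months.
Option A: score 798 ≥ 720; DTI 41.6% ≤ 45%; LTV 82.1% ≤ 95% → qualifies.
Option B: score 798 ≥ 620; DTI 41.6% > 40%; LTV 82.1% ≤ 110%; reserves 17.5 ≥ 9 mo → does not qualify.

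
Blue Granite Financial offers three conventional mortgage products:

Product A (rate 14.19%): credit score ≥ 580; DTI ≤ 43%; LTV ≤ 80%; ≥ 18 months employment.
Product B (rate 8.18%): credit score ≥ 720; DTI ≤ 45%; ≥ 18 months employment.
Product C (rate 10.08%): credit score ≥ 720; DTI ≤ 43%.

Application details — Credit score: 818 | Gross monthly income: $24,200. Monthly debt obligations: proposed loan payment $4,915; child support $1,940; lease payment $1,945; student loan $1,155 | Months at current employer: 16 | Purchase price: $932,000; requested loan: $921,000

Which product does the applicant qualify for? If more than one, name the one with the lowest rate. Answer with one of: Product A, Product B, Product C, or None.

Product C

Total debts = (4,915 + 1,940 + 1,945 + 1,155) = 9,955; DTI = 9,955/24,200 = 41.1%.
LTV = 921,000/932,000 = 98.8%.
Product A: score 818 ≥ 580; DTI 41.1% ≤ 43%; LTV 98.8% > 80%; employment 16 < 18 mo → does not qualify.
Product B: score 818 ≥ 720; DTI 41.1% ≤ 45%; employment 16 < 18 mo → does not qualify.
Product C: score 818 ≥ 720; DTI 41.1% ≤ 43% → qualifies.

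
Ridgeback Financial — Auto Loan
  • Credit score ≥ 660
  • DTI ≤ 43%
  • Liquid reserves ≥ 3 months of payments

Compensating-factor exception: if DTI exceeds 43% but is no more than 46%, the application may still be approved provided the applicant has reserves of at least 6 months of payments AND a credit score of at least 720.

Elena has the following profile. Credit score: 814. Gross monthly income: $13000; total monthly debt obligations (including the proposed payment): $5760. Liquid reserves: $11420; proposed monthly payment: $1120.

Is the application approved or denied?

Approved

Credit score 814 ≥ 660 (meets base)
DTI: 5,760 ÷ 13,000 = 44.3%, over the 43% base limit.
Reserves: 11,420 ÷ 1,120 = 10.2 months (meets 3-month minimum)
DTI 44.3% is within the 43%–46% exception band; checking compensating factors.
Reserves 10.2 ≥ 6 months; credit score 814 ≥ 720.
Both compensating conditions met → exception applies.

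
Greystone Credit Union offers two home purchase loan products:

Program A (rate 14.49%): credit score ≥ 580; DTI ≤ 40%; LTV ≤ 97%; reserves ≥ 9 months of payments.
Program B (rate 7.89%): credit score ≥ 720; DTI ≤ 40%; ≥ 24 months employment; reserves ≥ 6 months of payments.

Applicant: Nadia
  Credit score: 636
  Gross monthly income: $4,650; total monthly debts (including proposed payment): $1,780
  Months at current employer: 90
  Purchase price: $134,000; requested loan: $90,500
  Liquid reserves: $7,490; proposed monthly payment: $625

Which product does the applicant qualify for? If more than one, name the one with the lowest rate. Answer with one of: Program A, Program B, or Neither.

Program A

DTI = 1,780/4,650 = 38.3%.
LTV = 90,500/134,000 = 67.5%.
Reserves = 7,490/625 = 12.0 months.
Program A: score 636 ≥ 580; DTI 38.3% ≤ 40%; LTV 67.5% ≤ 97%; reserves 12.0 ≥ 9 mo → qualifies.
Program B: score 636 < 720; DTI 38.3% ≤ 40%; employment 90 ≥ 24 mo; reserves 12.0 ≥ 6 mo → does not qualify.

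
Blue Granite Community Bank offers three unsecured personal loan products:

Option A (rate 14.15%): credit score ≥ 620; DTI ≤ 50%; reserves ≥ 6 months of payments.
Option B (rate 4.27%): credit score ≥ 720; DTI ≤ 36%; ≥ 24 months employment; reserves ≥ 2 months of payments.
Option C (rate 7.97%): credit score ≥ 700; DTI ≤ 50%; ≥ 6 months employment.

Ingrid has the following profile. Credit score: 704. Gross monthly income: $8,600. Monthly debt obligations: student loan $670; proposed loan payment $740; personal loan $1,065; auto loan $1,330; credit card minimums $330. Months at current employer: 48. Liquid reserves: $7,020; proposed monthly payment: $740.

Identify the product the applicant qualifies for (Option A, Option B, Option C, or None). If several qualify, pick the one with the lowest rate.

Total debts = (670 + 740 + 1,065 + 1,330 + 330) = 4,135; DTI = 4,135/8,600 = 48.1%.
Reserves = 7,020/740 = 9.5 months.
Option A: score 704 ≥ 620; DTI 48.1% ≤ 50%; reserves 9.5 ≥ 6 mo → qualifies.
Option B: score 704 < 720; DTI 48.1% > 36%; employment 48 ≥ 24 mo; reserves 9.5 ≥ 2 mo → does not qualify.
Option C: score 704 ≥ 700; DTI 48.1% ≤ 50%; employment 48 ≥ 6 mo → qualifies.
Qualifying: Option A, Option C. Lowest rate is 7.97% → Option C.

Option C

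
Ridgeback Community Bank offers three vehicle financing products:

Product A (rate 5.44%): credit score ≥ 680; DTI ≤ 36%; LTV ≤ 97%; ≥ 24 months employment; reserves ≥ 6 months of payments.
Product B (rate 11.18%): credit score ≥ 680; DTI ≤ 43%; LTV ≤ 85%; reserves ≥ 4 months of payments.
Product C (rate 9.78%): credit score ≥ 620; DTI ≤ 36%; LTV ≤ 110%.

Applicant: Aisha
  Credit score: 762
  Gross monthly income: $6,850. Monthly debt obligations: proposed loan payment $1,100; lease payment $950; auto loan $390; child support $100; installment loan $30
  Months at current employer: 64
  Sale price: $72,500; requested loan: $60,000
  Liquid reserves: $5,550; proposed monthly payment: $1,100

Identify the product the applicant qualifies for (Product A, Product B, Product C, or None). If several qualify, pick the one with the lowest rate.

Total debts = (1,100 + 950 + 390 + 100 + 30) = 2,570; DTI = 2,570/6,850 = 37.5%.
LTV = 60,000/72,500 = 82.8%.
Reserves = 5,550/1,100 = 5.0 months.
Product A: score 762 ≥ 680; DTI 37.5% > 36%; LTV 82.8% ≤ 97%; employment 64 ≥ 24 mo; reserves 5.0 < 6 mo → does not qualify.
Product B: score 762 ≥ 680; DTI 37.5% ≤ 43%; LTV 82.8% ≤ 85%; reserves 5.0 ≥ 4 mo → qualifies.
Product C: score 762 ≥ 620; DTI 37.5% > 36%; LTV 82.8% ≤ 110% → does not qualify.

Product B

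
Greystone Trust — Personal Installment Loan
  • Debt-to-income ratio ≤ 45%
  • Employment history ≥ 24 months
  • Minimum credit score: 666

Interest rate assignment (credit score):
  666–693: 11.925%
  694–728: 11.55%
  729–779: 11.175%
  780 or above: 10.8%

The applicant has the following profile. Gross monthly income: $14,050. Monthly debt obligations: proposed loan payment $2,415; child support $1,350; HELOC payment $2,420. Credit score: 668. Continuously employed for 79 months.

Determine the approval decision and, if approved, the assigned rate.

Approved at 11.925%

Credit score 668 ≥ 666 (meets minimum)
Employment 79 ≥ 24 months
Total monthly debts = (2,415 + 1,350 + 2,420) = 6,185. DTI = 6,185/14,050 = 44% ≤ 45%
All requirements met. Score 668 falls in the 666–693 tier → 11.925%.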